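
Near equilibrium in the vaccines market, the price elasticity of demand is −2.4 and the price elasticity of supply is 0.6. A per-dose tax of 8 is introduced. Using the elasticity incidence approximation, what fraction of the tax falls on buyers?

Incidence ratio: buyers' share ≈ εs / (εs + |εd|) = 0.6 / (0.6 + 2.4) = 0.2.
Supply is the less elastic side, so buyers bear the smaller share.

Buyers' share ≈ 0.2.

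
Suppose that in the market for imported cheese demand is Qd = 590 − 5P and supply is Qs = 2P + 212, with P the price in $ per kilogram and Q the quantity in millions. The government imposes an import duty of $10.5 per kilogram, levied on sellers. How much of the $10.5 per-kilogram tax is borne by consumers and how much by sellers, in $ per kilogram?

Consumers bear $3 per kilogram; sellers bear $7.5 per kilogram.

Before the tax: set 590 − 5P = 2P + 212 → P* = $54, Q* = 320.
With the tax collected from sellers, supply shifts: Qs = 2(P − 10.5) + 212.
Solving gives Q = 305 with consumers paying $57 and sellers receiving $46.5 (the $10.5 wedge).
Burden on consumers: $3; on sellers: $7.5. (They sum to $10.5.)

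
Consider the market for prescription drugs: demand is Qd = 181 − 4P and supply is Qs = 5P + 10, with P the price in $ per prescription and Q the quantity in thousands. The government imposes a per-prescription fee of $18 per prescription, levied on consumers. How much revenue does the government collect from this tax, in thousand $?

Before the tax: set 181 − 4P = 5P + 10 → P* = $19, Q* = 105.
With the tax collected from consumers, demand (in seller-price terms) shifts: Qd = 181 − 4(P + 18).
Solving gives Q = 65 with consumers paying $29 and sellers receiving $11 (the $18 wedge).
Revenue = t · Q = 18 · 65 = $1170.

Tax revenue = $1170 thousand.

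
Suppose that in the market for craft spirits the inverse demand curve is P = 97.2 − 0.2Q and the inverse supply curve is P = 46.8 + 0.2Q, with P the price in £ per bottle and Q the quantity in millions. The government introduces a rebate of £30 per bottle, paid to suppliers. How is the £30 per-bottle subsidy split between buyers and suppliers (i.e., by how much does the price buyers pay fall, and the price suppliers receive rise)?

Buyers gain £15 per bottle; suppliers gain £15 per bottle.

Inverting to Q(P) form: Qd = 486 − 5P; Qs = 5P − 234.
Without the subsidy, 486 − 5P = 5P − 234 gives 10P = 720, so P* = £72 and Q* = 126.
With a per-unit subsidy paid to suppliers, each receives P + 30 per unit sold, so supply becomes Qs = 5(P + 30) − 234.
New equilibrium: buyers pay £57, suppliers receive £87, Q = 201. (Wedge: Pb − Ps = −30.)
Gain to buyers: £15; to suppliers: £15. (They sum to £30.)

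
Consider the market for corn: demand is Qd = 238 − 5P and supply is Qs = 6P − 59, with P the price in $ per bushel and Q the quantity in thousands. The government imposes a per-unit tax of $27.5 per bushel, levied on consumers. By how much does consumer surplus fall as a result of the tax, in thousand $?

Consumer surplus falls by $982.5 thousand.

Before the tax: set 238 − 5P = 6P − 59 → P* = $27, Q* = 103.
With the tax collected from consumers, demand (in seller-price terms) shifts: Qd = 238 − 5(P + 27.5).
Solving gives Q = 28 with consumers paying $42 and suppliers receiving $14.5 (the $27.5 wedge).
ΔCS is the trapezoid between Q = 28 and Q = 103 of height $15: ½ · (103 + 28) · 15 = $982.5.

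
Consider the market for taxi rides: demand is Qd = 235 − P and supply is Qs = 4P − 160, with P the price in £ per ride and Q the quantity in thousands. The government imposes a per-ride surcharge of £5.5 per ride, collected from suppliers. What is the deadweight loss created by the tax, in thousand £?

Deadweight loss = £12.1 thousand.

Before the tax: set 235 − P = 4P − 160 → P* = £79, Q* = 156.
With the tax collected from suppliers, supply shifts: Qs = 4(P − 5.5) − 160.
Solving gives Q = 151.6 with buyers paying £83.4 and suppliers receiving £77.9 (the £5.5 wedge).
Quantity falls by |ΔQ| = |156 − 151.6| = 4.4.
DWL = ½ · t · |ΔQ| = ½ · 5.5 · 4.4 = £12.1.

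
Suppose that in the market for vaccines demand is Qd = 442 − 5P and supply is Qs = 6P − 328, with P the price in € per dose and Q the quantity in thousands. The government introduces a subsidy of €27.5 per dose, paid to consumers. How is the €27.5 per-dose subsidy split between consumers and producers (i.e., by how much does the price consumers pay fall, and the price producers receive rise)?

Consumers gain €15 per dose; producers gain €12.5 per dose.

Before the subsidy: set 442 − 5P = 6P − 328 → P* = €70, Q* = 92.
With a per-unit subsidy paid to consumers, each effectively pays P − 27.5, so demand becomes Qd = 442 − 5(P − 27.5).
New equilibrium: consumers pay €55, producers receive €82.5, Q = 167. (Wedge: Pb − Ps = −27.5.)
Gain to consumers: €15; to producers: €12.5. (They sum to €27.5.)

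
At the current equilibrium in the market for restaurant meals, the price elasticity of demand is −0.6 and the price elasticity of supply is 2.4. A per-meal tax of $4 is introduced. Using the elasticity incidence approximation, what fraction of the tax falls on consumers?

Incidence ratio: consumers' share ≈ εs / (εs + |εd|) = 2.4 / (2.4 + 0.6) = 0.8.
Supply is the more elastic side, so consumers bear the larger share.

Consumers' share ≈ 0.8.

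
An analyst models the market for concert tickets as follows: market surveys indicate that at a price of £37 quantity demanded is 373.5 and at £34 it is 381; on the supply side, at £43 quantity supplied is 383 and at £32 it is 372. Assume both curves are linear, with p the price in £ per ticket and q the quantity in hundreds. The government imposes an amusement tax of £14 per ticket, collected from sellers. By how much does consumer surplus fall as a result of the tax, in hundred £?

Consumer surplus falls by £1484 hundred.

Demand slope: (381 − 373.5)/(34 − 37) = -2.5, so qd = 466 − 2.5p.
Supply slope: (372 − 383)/(32 − 43) = 1, so qs = p + 340.
Before the tax: set 466 − 2.5p = p + 340 → p* = £36, q* = 376.
With the tax collected from sellers, supply shifts: qs = (p − 14) + 340.
New equilibrium: consumers pay £40, sellers receive £26, q = 366. (Wedge: pb − ps = 14.)
ΔCS is the trapezoid between Q = 366 and Q = 376 of height £4: ½ · (376 + 366) · 4 = £1484.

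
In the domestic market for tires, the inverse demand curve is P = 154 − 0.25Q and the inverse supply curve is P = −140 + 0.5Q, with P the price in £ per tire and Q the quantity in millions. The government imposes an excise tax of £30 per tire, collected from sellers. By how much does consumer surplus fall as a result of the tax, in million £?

Consumer surplus falls by £3720 million.

Rewrite in direct form: Qd = 616 − 4P and Qs = 2P + 280.
Without the tax, 616 − 4P = 2P + 280 gives 6P = 336, so P* = £56 and Q* = 392.
With the tax collected from sellers, supply shifts: Qs = 2(P − 30) + 280.
Solving gives Q = 352 with consumers paying £66 and sellers receiving £36 (the £30 wedge).
ΔCS is the trapezoid between Q = 352 and Q = 392 of height £10: ½ · (392 + 352) · 10 = £3720.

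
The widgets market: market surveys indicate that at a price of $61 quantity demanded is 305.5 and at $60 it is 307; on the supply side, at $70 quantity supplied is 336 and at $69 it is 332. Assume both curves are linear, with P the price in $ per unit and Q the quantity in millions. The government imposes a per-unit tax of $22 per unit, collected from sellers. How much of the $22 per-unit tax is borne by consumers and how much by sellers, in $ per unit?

Demand slope: (307 − 305.5)/(60 − 61) = -1.5, so Qd = 397 − 1.5P.
Supply slope: (332 − 336)/(69 − 70) = 4, so Qs = 4P + 56.
Before the tax: set 397 − 1.5P = 4P + 56 → P* = $62, Q* = 304.
With the tax collected from sellers, supply shifts: Qs = 4(P − 22) + 56.
New equilibrium: consumers pay $78, sellers receive $56, Q = 280. (Wedge: Pb − Ps = 22.)
Burden on consumers: $16; on sellers: $6. (They sum to $22.)

Consumers bear $16 per unit; sellers bear $6 per unit.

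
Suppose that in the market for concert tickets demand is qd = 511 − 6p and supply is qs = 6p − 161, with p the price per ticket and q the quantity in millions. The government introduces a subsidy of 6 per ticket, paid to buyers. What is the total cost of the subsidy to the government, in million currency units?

Government outlay = 1158 million.

Without the subsidy, 511 − 6p = 6p − 161 gives 12p = 672, so p* = 56 and q* = 175.
With a per-unit subsidy paid to buyers, each effectively pays p − 6, so demand becomes qd = 511 − 6(p − 6).
New equilibrium: buyers pay 53, sellers receive 59, q = 193. (Wedge: pb − ps = −6.)
Outlay = t · Q = 6 · 193 = 1158.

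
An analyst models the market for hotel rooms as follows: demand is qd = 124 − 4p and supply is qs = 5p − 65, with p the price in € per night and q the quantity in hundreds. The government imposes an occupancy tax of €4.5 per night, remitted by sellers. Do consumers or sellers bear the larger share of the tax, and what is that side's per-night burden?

Consumers bear the larger share: €2.5 per night.

Without the tax, 124 − 4p = 5p − 65 gives 9p = 189, so p* = €21 and q* = 40.
With the tax collected from sellers, supply shifts: qs = 5(p − 4.5) − 65.
Solving gives q = 30 with consumers paying €23.5 and sellers receiving €19 (the €4.5 wedge).
Per-night burden: consumers €2.5, sellers €2.
Consumers take the larger share because demand is less price-elastic here (demand slope 4 vs supply slope 5).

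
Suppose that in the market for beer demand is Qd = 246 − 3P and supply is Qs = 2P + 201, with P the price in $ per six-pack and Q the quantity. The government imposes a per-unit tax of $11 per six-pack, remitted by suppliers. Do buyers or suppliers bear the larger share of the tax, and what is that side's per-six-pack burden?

Suppliers bear the larger share: $6.6 per six-pack.

Without the tax, 246 − 3P = 2P + 201 gives 5P = 45, so P* = $9 and Q* = 219.
With the tax collected from suppliers, supply shifts: Qs = 2(P − 11) + 201.
Solving gives Q = 205.8 with buyers paying $13.4 and suppliers receiving $2.4 (the $11 wedge).
Per-six-pack burden: buyers $4.4, suppliers $6.6.
Suppliers take the larger share because supply is less price-elastic here (demand slope 3 vs supply slope 2).
The less price-elastic side of the market bears the larger share of a per-unit tax.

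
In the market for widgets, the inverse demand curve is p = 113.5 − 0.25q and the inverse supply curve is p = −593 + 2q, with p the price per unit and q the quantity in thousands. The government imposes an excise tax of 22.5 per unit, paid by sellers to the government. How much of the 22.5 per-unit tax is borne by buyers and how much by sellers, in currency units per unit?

Inverting to q(p) form: qd = 454 − 4p; qs = 0.5p + 296.5.
Before the tax: set 454 − 4p = 0.5p + 296.5 → p* = 35, q* = 314.
With the tax collected from sellers, supply shifts: qs = 0.5(p − 22.5) + 296.5.
New equilibrium: buyers pay 37.5, sellers receive 15, q = 304. (Wedge: pb − ps = 22.5.)
Burden on buyers: 2.5; on sellers: 20. (They sum to 22.5.)
The less price-elastic side of the market bears the larger share of a per-unit tax.

Buyers bear 2.5 per unit; sellers bear 20 per unit.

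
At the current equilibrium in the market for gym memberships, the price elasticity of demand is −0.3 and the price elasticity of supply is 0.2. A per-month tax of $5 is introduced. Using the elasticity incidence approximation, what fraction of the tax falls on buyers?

Incidence ratio: buyers' share ≈ εs / (εs + |εd|) = 0.2 / (0.2 + 0.3) = 0.4.
Supply is the less elastic side, so buyers bear the smaller share.

Buyers' share ≈ 0.4.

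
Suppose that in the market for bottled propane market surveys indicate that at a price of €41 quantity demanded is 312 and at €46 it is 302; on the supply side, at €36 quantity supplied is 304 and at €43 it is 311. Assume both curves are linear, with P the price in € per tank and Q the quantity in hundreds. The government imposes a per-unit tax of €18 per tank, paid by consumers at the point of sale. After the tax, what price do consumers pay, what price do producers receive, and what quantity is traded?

Demand slope: (302 − 312)/(46 − 41) = -2, so Qd = 394 − 2P.
Supply slope: (311 − 304)/(43 − 36) = 1, so Qs = P + 268.
Before the tax: set 394 − 2P = P + 268 → P* = €42, Q* = 310.
With the tax collected from consumers, demand (in seller-price terms) shifts: Qd = 394 − 2(P + 18).
New equilibrium: consumers pay €48, producers receive €30, Q = 298. (Wedge: Pb − Ps = 18.)

Consumers pay €48; producers receive €30; quantity = 298.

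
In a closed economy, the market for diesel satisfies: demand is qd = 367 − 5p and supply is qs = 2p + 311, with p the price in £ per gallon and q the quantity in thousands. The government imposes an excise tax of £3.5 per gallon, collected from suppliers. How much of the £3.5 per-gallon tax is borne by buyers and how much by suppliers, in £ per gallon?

Without the tax, 367 − 5p = 2p + 311 gives 7p = 56, so p* = £8 and q* = 327.
With the tax collected from suppliers, supply shifts: qs = 2(p − 3.5) + 311.
Solving gives q = 322 with buyers paying £9 and suppliers receiving £5.5 (the £3.5 wedge).
Burden on buyers: £1; on suppliers: £2.5. (They sum to £3.5.)
The less price-elastic side of the market bears the larger share of a per-unit tax.

Buyers bear £1 per gallon; suppliers bear £2.5 per gallon.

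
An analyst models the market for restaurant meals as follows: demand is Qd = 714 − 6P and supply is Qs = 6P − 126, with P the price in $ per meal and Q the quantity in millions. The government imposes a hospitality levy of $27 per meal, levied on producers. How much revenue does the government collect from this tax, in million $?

Without the tax, 714 − 6P = 6P − 126 gives 12P = 840, so P* = $70 and Q* = 294.
With the tax collected from producers, supply shifts: Qs = 6(P − 27) − 126.
Solving gives Q = 213 with consumers paying $83.5 and producers receiving $56.5 (the $27 wedge).
Revenue = t · Q = 27 · 213 = $5751.

Tax revenue = $5751 million.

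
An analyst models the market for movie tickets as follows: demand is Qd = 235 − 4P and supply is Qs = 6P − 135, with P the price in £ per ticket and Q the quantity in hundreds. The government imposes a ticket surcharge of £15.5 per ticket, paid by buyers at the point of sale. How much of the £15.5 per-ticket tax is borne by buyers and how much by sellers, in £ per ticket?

Buyers bear £9.3 per ticket; sellers bear £6.2 per ticket.

Before the tax: set 235 − 4P = 6P − 135 → P* = £37, Q* = 87.
With the tax collected from buyers, demand (in seller-price terms) shifts: Qd = 235 − 4(P + 15.5).
Solving gives Q = 49.8 with buyers paying £46.3 and sellers receiving £30.8 (the £15.5 wedge).
Burden on buyers: £9.3; on sellers: £6.2. (They sum to £15.5.)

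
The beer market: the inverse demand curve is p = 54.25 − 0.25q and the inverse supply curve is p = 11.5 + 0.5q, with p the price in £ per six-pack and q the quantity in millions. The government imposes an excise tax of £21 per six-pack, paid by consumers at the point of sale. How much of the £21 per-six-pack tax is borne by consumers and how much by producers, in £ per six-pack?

Rewrite in direct form: qd = 217 − 4p and qs = 2p − 23.
Without the tax, 217 − 4p = 2p − 23 gives 6p = 240, so p* = £40 and q* = 57.
With the tax collected from consumers, demand (in seller-price terms) shifts: qd = 217 − 4(p + 21).
New equilibrium: consumers pay £47, producers receive £26, q = 29. (Wedge: pb − ps = 21.)
Burden on consumers: £7; on producers: £14. (They sum to £21.)
The less price-elastic side of the market bears the larger share of a per-unit tax.

Consumers bear £7 per six-pack; producers bear £14 per six-pack.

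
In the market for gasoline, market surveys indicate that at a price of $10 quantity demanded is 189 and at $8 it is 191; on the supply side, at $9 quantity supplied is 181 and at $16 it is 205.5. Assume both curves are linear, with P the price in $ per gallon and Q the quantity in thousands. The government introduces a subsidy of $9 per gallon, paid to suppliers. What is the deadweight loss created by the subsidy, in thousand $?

Deadweight loss = $31.5 thousand.

Demand slope: (191 − 189)/(8 − 10) = -1, so Qd = 199 − P.
Supply slope: (205.5 − 181)/(16 − 9) = 3.5, so Qs = 3.5P + 149.5.
Before the subsidy: set 199 − P = 3.5P + 149.5 → P* = $11, Q* = 188.
With a per-unit subsidy paid to suppliers, each receives P + 9 per unit sold, so supply becomes Qs = 3.5(P + 9) + 149.5.
New equilibrium: consumers pay $4, suppliers receive $13, Q = 195. (Wedge: Pb − Ps = −9.)
Quantity rises by |ΔQ| = |188 − 195| = 7.
DWL = ½ · t · |ΔQ| = ½ · 9 · 7 = $31.5.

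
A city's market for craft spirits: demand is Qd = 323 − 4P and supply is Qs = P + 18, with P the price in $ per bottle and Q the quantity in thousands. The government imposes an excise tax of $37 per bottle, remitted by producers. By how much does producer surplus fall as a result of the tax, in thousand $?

Producer surplus falls by $1900.32 thousand.

Without the tax, 323 − 4P = P + 18 gives 5P = 305, so P* = $61 and Q* = 79.
With the tax collected from producers, supply shifts: Qs = (P − 37) + 18.
New equilibrium: consumers pay $68.4, producers receive $31.4, Q = 49.4. (Wedge: Pb − Ps = 37.)
ΔPS is the trapezoid between Q = 49.4 and Q = 79 of height $29.6: ½ · (79 + 49.4) · 29.6 = $1900.32.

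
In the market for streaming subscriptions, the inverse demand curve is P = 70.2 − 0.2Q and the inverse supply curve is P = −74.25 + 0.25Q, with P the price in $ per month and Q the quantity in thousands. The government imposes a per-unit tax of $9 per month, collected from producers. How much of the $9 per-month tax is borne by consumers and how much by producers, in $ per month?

Consumers bear $4 per month; producers bear $5 per month.

Rewrite in direct form: Qd = 351 − 5P and Qs = 4P + 297.
Without the tax, 351 − 5P = 4P + 297 gives 9P = 54, so P* = $6 and Q* = 321.
With the tax collected from producers, supply shifts: Qs = 4(P − 9) + 297.
New equilibrium: consumers pay $10, producers receive $1, Q = 301. (Wedge: Pb − Ps = 9.)
Burden on consumers: $4; on producers: $5. (They sum to $9.)
The less price-elastic side of the market bears the larger share of a per-unit tax.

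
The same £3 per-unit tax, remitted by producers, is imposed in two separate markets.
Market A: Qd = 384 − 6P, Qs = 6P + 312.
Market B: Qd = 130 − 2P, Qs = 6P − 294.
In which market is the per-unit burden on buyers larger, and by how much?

Market A: pre-tax P* = £6, Q* = 348; post-tax Q = 339; per-unit burden on buyers = £1.5.
Market B: pre-tax P* = £53, Q* = 24; post-tax Q = 19.5; per-unit burden on buyers = £2.25.
Difference: £1.5 vs £2.25 → market B is larger by £0.75.

Market B, by £0.75.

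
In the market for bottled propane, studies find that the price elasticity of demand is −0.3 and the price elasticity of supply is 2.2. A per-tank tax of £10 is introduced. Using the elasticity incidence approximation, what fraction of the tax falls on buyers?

Buyers' share ≈ 0.88.

Incidence ratio: buyers' share ≈ εs / (εs + |εd|) = 2.2 / (2.2 + 0.3) = 0.88.
Supply is the more elastic side, so buyers bear the larger share.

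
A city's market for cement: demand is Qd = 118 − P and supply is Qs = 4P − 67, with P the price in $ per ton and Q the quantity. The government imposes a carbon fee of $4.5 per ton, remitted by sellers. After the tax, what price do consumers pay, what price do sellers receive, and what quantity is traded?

Consumers pay $40.6; sellers receive $36.1; quantity = 77.4.

Before the tax: set 118 − P = 4P − 67 → P* = $37, Q* = 81.
With the tax collected from sellers, supply shifts: Qs = 4(P − 4.5) − 67.
New equilibrium: consumers pay $40.6, sellers receive $36.1, Q = 77.4. (Wedge: Pb − Ps = 4.5.)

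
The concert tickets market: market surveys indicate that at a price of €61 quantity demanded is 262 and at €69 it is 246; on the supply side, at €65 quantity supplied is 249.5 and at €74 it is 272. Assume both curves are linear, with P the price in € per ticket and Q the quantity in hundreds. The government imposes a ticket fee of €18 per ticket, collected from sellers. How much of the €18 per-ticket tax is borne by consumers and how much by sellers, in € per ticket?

Consumers bear €10 per ticket; sellers bear €8 per ticket.

Demand slope: (246 − 262)/(69 − 61) = -2, so Qd = 384 − 2P.
Supply slope: (272 − 249.5)/(74 − 65) = 2.5, so Qs = 2.5P + 87.
Without the tax, 384 − 2P = 2.5P + 87 gives 4.5P = 297, so P* = €66 and Q* = 252.
With the tax collected from sellers, supply shifts: Qs = 2.5(P − 18) + 87.
Solving gives Q = 232 with consumers paying €76 and sellers receiving €58 (the €18 wedge).
Burden on consumers: €10; on sellers: €8. (They sum to €18.)
The less price-elastic side of the market bears the larger share of a per-unit tax.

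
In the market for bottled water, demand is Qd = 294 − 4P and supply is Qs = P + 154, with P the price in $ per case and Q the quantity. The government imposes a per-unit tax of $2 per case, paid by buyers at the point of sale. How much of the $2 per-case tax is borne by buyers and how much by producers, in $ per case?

Before the tax: set 294 − 4P = P + 154 → P* = $28, Q* = 182.
With the tax collected from buyers, demand (in seller-price terms) shifts: Qd = 294 − 4(P + 2).
Solving gives Q = 180.4 with buyers paying $28.4 and producers receiving $26.4 (the $2 wedge).
Burden on buyers: $0.4; on producers: $1.6. (They sum to $2.)
The less price-elastic side of the market bears the larger share of a per-unit tax.

Buyers bear $0.4 per case; producers bear $1.6 per case.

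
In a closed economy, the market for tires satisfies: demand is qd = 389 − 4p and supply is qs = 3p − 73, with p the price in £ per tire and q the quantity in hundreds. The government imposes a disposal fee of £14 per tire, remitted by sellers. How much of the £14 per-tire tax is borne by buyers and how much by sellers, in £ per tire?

Before the tax: set 389 − 4p = 3p − 73 → p* = £66, q* = 125.
With the tax collected from sellers, supply shifts: qs = 3(p − 14) − 73.
New equilibrium: buyers pay £72, sellers receive £58, q = 101. (Wedge: pb − ps = 14.)
Burden on buyers: £6; on sellers: £8. (They sum to £14.)

Buyers bear £6 per tire; sellers bear £8 per tire.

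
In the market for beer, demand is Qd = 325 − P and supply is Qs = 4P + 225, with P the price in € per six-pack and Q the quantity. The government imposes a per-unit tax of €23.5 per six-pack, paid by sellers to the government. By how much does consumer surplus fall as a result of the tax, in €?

Consumer surplus falls by €5557.28.

Without the tax, 325 − P = 4P + 225 gives 5P = 100, so P* = €20 and Q* = 305.
With the tax collected from sellers, supply shifts: Qs = 4(P − 23.5) + 225.
New equilibrium: buyers pay €38.8, sellers receive €15.3, Q = 286.2. (Wedge: Pb − Ps = 23.5.)
ΔCS is the trapezoid between Q = 286.2 and Q = 305 of height €18.8: ½ · (305 + 286.2) · 18.8 = €5557.28.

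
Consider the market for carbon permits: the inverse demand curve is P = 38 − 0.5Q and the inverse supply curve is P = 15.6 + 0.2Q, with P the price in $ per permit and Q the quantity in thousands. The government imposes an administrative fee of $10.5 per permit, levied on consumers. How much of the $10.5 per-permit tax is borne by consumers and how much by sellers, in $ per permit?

Inverting to Q(P) form: Qd = 76 − 2P; Qs = 5P − 78.
Before the tax: set 76 − 2P = 5P − 78 → P* = $22, Q* = 32.
With the tax collected from consumers, demand (in seller-price terms) shifts: Qd = 76 − 2(P + 10.5).
New equilibrium: consumers pay $29.5, sellers receive $19, Q = 17. (Wedge: Pb − Ps = 10.5.)
Burden on consumers: $7.5; on sellers: $3. (They sum to $10.5.)

Consumers bear $7.5 per permit; sellers bear $3 per permit.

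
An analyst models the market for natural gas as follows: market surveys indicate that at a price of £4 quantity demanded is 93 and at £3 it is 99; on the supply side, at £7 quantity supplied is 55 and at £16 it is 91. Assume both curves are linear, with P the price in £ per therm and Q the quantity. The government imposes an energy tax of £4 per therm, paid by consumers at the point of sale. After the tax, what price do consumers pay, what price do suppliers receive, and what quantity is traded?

Demand slope: (99 − 93)/(3 − 4) = -6, so Qd = 117 − 6P.
Supply slope: (91 − 55)/(16 − 7) = 4, so Qs = 4P + 27.
Before the tax: set 117 − 6P = 4P + 27 → P* = £9, Q* = 63.
With the tax collected from consumers, demand (in seller-price terms) shifts: Qd = 117 − 6(P + 4).
Solving gives Q = 53.4 with consumers paying £10.6 and suppliers receiving £6.6 (the £4 wedge).

Consumers pay £10.6; suppliers receive £6.6; quantity = 53.4.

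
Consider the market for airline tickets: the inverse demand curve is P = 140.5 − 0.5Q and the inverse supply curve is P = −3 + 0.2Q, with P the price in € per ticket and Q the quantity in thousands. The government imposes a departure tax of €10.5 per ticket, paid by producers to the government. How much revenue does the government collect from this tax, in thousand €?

Tax revenue = €1995 thousand.

Inverting to Q(P) form: Qd = 281 − 2P; Qs = 5P + 15.
Before the tax: set 281 − 2P = 5P + 15 → P* = €38, Q* = 205.
With the tax collected from producers, supply shifts: Qs = 5(P − 10.5) + 15.
New equilibrium: consumers pay €45.5, producers receive €35, Q = 190. (Wedge: Pb − Ps = 10.5.)
Revenue = t · Q = 10.5 · 190 = €1995.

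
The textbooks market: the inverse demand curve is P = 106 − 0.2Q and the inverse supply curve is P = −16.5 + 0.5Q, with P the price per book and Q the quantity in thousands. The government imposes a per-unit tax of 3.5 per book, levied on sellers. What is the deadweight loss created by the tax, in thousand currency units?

Deadweight loss = 8.75 thousand.

Inverting to Q(P) form: Qd = 530 − 5P; Qs = 2P + 33.
Before the tax: set 530 − 5P = 2P + 33 → P* = 71, Q* = 175.
With the tax collected from sellers, supply shifts: Qs = 2(P − 3.5) + 33.
New equilibrium: consumers pay 72, sellers receive 68.5, Q = 170. (Wedge: Pb − Ps = 3.5.)
Quantity falls by |ΔQ| = |175 − 170| = 5.
DWL = ½ · t · |ΔQ| = ½ · 3.5 · 5 = 8.75.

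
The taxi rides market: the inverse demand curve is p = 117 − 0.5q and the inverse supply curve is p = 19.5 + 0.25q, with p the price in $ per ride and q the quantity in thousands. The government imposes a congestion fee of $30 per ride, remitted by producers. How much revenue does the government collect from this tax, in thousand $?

Rewrite in direct form: qd = 234 − 2p and qs = 4p − 78.
Before the tax: set 234 − 2p = 4p − 78 → p* = $52, q* = 130.
With the tax collected from producers, supply shifts: qs = 4(p − 30) − 78.
Solving gives q = 90 with consumers paying $72 and producers receiving $42 (the $30 wedge).
Revenue = t · Q = 30 · 90 = $2700.

Tax revenue = $2700 thousand.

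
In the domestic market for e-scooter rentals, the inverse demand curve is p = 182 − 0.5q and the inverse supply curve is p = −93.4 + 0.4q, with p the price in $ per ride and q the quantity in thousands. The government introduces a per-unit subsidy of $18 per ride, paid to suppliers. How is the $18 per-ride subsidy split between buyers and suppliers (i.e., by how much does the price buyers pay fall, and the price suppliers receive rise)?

Buyers gain $10 per ride; suppliers gain $8 per ride.

Inverting to q(p) form: qd = 364 − 2p; qs = 2.5p + 233.5.
Without the subsidy, 364 − 2p = 2.5p + 233.5 gives 4.5p = 130.5, so p* = $29 and q* = 306.
With a per-unit subsidy paid to suppliers, each receives p + 18 per unit sold, so supply becomes qs = 2.5(p + 18) + 233.5.
New equilibrium: buyers pay $19, suppliers receive $37, q = 326. (Wedge: pb − ps = −18.)
Gain to buyers: $10; to suppliers: $8. (They sum to $18.)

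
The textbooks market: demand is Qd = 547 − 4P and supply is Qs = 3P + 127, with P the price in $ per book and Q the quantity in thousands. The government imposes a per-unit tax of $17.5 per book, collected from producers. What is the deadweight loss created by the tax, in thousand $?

Without the tax, 547 − 4P = 3P + 127 gives 7P = 420, so P* = $60 and Q* = 307.
With the tax collected from producers, supply shifts: Qs = 3(P − 17.5) + 127.
Solving gives Q = 277 with consumers paying $67.5 and producers receiving $50 (the $17.5 wedge).
Quantity falls by |ΔQ| = |307 − 277| = 30.
DWL = ½ · t · |ΔQ| = ½ · 17.5 · 30 = $262.5.

Deadweight loss = $262.5 thousand.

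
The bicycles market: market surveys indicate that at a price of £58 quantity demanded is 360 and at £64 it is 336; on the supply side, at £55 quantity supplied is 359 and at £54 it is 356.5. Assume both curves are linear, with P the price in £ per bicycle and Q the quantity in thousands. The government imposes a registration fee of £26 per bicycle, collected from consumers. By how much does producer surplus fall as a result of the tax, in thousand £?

Producer surplus falls by £5504 thousand.

Demand slope: (336 − 360)/(64 − 58) = -4, so Qd = 592 − 4P.
Supply slope: (356.5 − 359)/(54 − 55) = 2.5, so Qs = 2.5P + 221.5.
Without the tax, 592 − 4P = 2.5P + 221.5 gives 6.5P = 370.5, so P* = £57 and Q* = 364.
With the tax collected from consumers, demand (in seller-price terms) shifts: Qd = 592 − 4(P + 26).
New equilibrium: consumers pay £67, producers receive £41, Q = 324. (Wedge: Pb − Ps = 26.)
ΔPS is the trapezoid between Q = 324 and Q = 364 of height £16: ½ · (364 + 324) · 16 = £5504.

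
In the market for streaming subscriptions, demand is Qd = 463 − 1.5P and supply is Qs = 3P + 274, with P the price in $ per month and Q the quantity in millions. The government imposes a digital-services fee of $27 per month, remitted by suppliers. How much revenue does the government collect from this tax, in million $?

Tax revenue = $10071 million.

Before the tax: set 463 − 1.5P = 3P + 274 → P* = $42, Q* = 400.
With the tax collected from suppliers, supply shifts: Qs = 3(P − 27) + 274.
New equilibrium: consumers pay $60, suppliers receive $33, Q = 373. (Wedge: Pb − Ps = 27.)
Revenue = t · Q = 27 · 373 = $10071.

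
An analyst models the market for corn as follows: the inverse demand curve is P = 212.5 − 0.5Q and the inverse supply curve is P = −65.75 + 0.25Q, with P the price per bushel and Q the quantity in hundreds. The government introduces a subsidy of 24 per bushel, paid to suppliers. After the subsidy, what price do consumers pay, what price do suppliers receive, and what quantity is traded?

Consumers pay 11; suppliers receive 35; quantity = 403.

Rewrite in direct form: Qd = 425 − 2P and Qs = 4P + 263.
Before the subsidy: set 425 − 2P = 4P + 263 → P* = 27, Q* = 371.
With a per-unit subsidy paid to suppliers, each receives P + 24 per unit sold, so supply becomes Qs = 4(P + 24) + 263.
New equilibrium: consumers pay 11, suppliers receive 35, Q = 403. (Wedge: Pb − Ps = −24.)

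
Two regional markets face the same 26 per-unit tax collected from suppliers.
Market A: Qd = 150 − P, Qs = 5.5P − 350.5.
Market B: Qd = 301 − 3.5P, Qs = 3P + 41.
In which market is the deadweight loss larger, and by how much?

Market B, by 260.

Market A: pre-tax P* = 77, Q* = 73; post-tax Q = 51; deadweight loss = 286.
Market B: pre-tax P* = 40, Q* = 161; post-tax Q = 119; deadweight loss = 546.
Difference: 286 vs 546 → market B is larger by 260.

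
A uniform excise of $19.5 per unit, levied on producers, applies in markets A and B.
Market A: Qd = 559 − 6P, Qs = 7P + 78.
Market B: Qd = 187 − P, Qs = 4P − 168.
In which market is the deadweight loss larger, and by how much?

Market A: pre-tax P* = $37, Q* = 337; post-tax Q = 274; deadweight loss = $614.25.
Market B: pre-tax P* = $71, Q* = 116; post-tax Q = 100.4; deadweight loss = $152.1.
Difference: $614.25 vs $152.1 → market A is larger by $462.15.

Market A, by $462.15.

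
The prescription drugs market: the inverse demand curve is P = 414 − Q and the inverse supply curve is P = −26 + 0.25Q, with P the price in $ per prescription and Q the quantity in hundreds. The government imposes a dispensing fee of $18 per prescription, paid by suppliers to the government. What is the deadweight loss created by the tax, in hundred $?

Rewrite in direct form: Qd = 414 − P and Qs = 4P + 104.
Without the tax, 414 − P = 4P + 104 gives 5P = 310, so P* = $62 and Q* = 352.
With the tax collected from suppliers, supply shifts: Qs = 4(P − 18) + 104.
Solving gives Q = 337.6 with buyers paying $76.4 and suppliers receiving $58.4 (the $18 wedge).
Quantity falls by |ΔQ| = |352 − 337.6| = 14.4.
DWL = ½ · t · |ΔQ| = ½ · 18 · 14.4 = $129.6.

Deadweight loss = $129.6 hundred.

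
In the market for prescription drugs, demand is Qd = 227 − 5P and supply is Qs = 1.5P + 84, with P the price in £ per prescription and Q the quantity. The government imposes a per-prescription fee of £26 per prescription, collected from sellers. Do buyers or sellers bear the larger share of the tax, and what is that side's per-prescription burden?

Sellers bear the larger share: £20 per prescription.

Without the tax, 227 − 5P = 1.5P + 84 gives 6.5P = 143, so P* = £22 and Q* = 117.
With the tax collected from sellers, supply shifts: Qs = 1.5(P − 26) + 84.
Solving gives Q = 87 with buyers paying £28 and sellers receiving £2 (the £26 wedge).
Per-prescription burden: buyers £6, sellers £20.
Sellers take the larger share because supply is less price-elastic here (demand slope 5 vs supply slope 1.5).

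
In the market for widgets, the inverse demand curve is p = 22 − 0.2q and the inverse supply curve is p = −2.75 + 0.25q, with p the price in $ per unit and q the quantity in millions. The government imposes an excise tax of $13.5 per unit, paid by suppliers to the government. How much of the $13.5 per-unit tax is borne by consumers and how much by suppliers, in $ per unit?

Consumers bear $6 per unit; suppliers bear $7.5 per unit.

Rewrite in direct form: qd = 110 − 5p and qs = 4p + 11.
Before the tax: set 110 − 5p = 4p + 11 → p* = $11, q* = 55.
With the tax collected from suppliers, supply shifts: qs = 4(p − 13.5) + 11.
Solving gives q = 25 with consumers paying $17 and suppliers receiving $3.5 (the $13.5 wedge).
Burden on consumers: $6; on suppliers: $7.5. (They sum to $13.5.)
The less price-elastic side of the market bears the larger share of a per-unit tax.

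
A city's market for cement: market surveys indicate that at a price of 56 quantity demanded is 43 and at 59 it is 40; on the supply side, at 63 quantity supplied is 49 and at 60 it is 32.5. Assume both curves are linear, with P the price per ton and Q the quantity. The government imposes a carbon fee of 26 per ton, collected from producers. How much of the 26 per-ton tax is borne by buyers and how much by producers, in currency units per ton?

Demand slope: (40 − 43)/(59 − 56) = -1, so Qd = 99 − P.
Supply slope: (32.5 − 49)/(60 − 63) = 5.5, so Qs = 5.5P − 297.5.
Without the tax, 99 − P = 5.5P − 297.5 gives 6.5P = 396.5, so P* = 61 and Q* = 38.
With the tax collected from producers, supply shifts: Qs = 5.5(P − 26) − 297.5.
Solving gives Q = 16 with buyers paying 83 and producers receiving 57 (the 26 wedge).
Burden on buyers: 22; on producers: 4. (They sum to 26.)

Buyers bear 22 per ton; producers bear 4 per ton.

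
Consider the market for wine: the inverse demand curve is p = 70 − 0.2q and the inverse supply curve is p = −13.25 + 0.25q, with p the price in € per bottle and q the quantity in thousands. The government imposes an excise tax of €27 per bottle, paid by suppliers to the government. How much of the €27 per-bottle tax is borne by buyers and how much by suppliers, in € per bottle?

Rewrite in direct form: qd = 350 − 5p and qs = 4p + 53.
Without the tax, 350 − 5p = 4p + 53 gives 9p = 297, so p* = €33 and q* = 185.
With the tax collected from suppliers, supply shifts: qs = 4(p − 27) + 53.
New equilibrium: buyers pay €45, suppliers receive €18, q = 125. (Wedge: pb − ps = 27.)
Burden on buyers: €12; on suppliers: €15. (They sum to €27.)

Buyers bear €12 per bottle; suppliers bear €15 per bottle.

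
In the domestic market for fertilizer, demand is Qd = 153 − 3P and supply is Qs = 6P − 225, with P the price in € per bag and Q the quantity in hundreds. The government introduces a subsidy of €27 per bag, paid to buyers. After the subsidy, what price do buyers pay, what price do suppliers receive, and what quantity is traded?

Buyers pay €24; suppliers receive €51; quantity = 81.

Without the subsidy, 153 − 3P = 6P − 225 gives 9P = 378, so P* = €42 and Q* = 27.
With a per-unit subsidy paid to buyers, each effectively pays P − 27, so demand becomes Qd = 153 − 3(P − 27).
Solving gives Q = 81 with buyers paying €24 and suppliers receiving €51 (the €27 wedge).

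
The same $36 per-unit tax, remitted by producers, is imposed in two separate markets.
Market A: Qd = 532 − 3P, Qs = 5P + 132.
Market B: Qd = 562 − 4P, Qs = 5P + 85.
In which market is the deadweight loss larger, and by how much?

Market B, by $225.

Market A: pre-tax P* = $50, Q* = 382; post-tax Q = 314.5; deadweight loss = $1215.
Market B: pre-tax P* = $53, Q* = 350; post-tax Q = 270; deadweight loss = $1440.
Difference: $1215 vs $1440 → market B is larger by $225.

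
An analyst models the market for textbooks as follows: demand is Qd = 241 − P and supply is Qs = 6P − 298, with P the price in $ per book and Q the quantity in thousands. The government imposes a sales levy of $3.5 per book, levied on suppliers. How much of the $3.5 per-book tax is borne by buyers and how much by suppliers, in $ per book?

Buyers bear $3 per book; suppliers bear $0.5 per book.

Without the tax, 241 − P = 6P − 298 gives 7P = 539, so P* = $77 and Q* = 164.
With the tax collected from suppliers, supply shifts: Qs = 6(P − 3.5) − 298.
New equilibrium: buyers pay $80, suppliers receive $76.5, Q = 161. (Wedge: Pb − Ps = 3.5.)
Burden on buyers: $3; on suppliers: $0.5. (They sum to $3.5.)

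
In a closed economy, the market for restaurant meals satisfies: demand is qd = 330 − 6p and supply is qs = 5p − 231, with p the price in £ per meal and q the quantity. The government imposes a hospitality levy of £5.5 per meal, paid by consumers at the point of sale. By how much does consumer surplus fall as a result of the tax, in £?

Without the tax, 330 − 6p = 5p − 231 gives 11p = 561, so p* = £51 and q* = 24.
With the tax collected from consumers, demand (in seller-price terms) shifts: qd = 330 − 6(p + 5.5).
New equilibrium: consumers pay £53.5, sellers receive £48, q = 9. (Wedge: pb − ps = 5.5.)
ΔCS is the trapezoid between Q = 9 and Q = 24 of height £2.5: ½ · (24 + 9) · 2.5 = £41.25.

Consumer surplus falls by £41.25.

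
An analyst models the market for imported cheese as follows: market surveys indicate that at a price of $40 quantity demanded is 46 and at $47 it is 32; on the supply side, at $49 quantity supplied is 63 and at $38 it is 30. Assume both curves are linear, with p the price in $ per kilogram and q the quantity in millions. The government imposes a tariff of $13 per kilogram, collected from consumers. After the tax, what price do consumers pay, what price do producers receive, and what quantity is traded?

Demand slope: (32 − 46)/(47 − 40) = -2, so qd = 126 − 2p.
Supply slope: (30 − 63)/(38 − 49) = 3, so qs = 3p − 84.
Without the tax, 126 − 2p = 3p − 84 gives 5p = 210, so p* = $42 and q* = 42.
With the tax collected from consumers, demand (in seller-price terms) shifts: qd = 126 − 2(p + 13).
Solving gives q = 26.4 with consumers paying $49.8 and producers receiving $36.8 (the $13 wedge).
The less price-elastic side of the market bears the larger share of a per-unit tax.

Consumers pay $49.8; producers receive $36.8; quantity = 26.4.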